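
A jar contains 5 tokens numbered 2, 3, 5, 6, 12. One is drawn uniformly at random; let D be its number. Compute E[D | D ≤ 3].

5/2

P(D ≤ 3) = 2/5.
Σ over the event: 2·1/5 + 3·1/5 = 1.
E[D | D ≤ 3] = (1) / (2/5) = 5/2.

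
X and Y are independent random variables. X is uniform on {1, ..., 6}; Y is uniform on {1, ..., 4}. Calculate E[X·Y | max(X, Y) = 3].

Outcomes with max(X, Y) = 3: (1,3), (2,3), (3,1), (3,2), (3,3), each with probability 1/24.
E[X·Y | max(X, Y) = 3] = (3 + 6 + 3 + 6 + 9) / 5 = 27/5.

27/5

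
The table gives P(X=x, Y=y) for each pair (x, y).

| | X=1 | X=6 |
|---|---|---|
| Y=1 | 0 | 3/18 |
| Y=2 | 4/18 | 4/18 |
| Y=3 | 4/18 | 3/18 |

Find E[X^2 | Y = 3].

P(Y = 3) = 7/18.
Σ X^2·P over the event = 1·(4/18) + 36·(3/18) = 56/9.
E[X^2 | Y = 3] = (56/9) / (7/18) = 16.

16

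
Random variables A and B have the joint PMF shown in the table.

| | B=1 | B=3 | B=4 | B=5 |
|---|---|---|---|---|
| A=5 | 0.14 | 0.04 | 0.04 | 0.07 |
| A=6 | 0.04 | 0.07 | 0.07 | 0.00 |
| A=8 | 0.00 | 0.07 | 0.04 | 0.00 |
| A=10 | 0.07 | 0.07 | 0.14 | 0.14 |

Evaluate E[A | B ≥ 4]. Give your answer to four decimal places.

8.1800

P(B ≥ 4) = 0.50.
Σ A·P over the event = 5·(0.04) + 5·(0.07) + 6·(0.07) + 8·(0.04) + 10·(0.14) + 10·(0.14) = 4.09.
E[A | B ≥ 4] = (4.09) / (0.50) = 8.1800.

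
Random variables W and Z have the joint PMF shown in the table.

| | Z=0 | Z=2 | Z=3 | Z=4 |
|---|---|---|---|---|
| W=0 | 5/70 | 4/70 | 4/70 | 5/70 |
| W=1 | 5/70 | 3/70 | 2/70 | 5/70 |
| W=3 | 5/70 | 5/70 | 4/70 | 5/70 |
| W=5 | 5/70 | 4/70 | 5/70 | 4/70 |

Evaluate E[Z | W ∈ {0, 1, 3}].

57/26

P(W ∈ {0, 1, 3}) = 26/35.
Summing Z·P(W=x,Z=y) over the conditioning event gives 57/35.
E[Z | W ∈ {0, 1, 3}] = (57/35) / (26/35) = 57/26.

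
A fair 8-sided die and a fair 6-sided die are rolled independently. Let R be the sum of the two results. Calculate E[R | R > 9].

P(R > 9) = 5/16.
Σ over the event: 10·5/48 + 11·1/12 + 12·1/16 + 13·1/24 + 14·1/48 = 85/24.
E[R | R > 9] = (85/24) / (5/16) = 34/3.

34/3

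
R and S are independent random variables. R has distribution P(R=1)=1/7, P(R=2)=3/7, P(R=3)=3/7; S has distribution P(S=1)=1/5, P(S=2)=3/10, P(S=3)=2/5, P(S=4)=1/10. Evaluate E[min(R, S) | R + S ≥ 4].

122/59

P(R + S ≥ 4) = 59/70.
Summing min(R,S)·P(x,y) over outcomes with R + S ≥ 4 gives 61/35.
E[min(R, S) | R + S ≥ 4] = (61/35) / (59/70) = 122/59.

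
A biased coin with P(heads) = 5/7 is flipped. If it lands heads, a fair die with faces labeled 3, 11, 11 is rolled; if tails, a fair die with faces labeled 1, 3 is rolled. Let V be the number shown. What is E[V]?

137/21

E[V | heads] = (3+11+11)/3 = 25/3.
E[V | tails] = (1+3)/2 = 2.
By the law of total expectation,
E[V] = (5/7)·(25/3) + (2/7)·(2) = 137/21.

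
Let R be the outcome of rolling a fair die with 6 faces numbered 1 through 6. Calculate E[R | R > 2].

9/2

Given R > 2, R is equally likely to be any of {3, 4, 5, 6}.
E[R | R > 2] = (3 + 4 + 5 + 6) / 4 = 9/2.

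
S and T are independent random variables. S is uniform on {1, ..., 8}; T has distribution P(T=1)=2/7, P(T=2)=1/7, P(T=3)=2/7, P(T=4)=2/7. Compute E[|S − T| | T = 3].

9/4

P(T = 3) = 2/7.
Summing |S−T|·P(x,y) over outcomes with T = 3 gives 9/14.
E[|S − T| | T = 3] = (9/14) / (2/7) = 9/4.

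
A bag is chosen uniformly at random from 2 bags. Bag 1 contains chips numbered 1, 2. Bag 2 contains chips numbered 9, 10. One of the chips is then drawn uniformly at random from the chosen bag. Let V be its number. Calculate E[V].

E[V | bag 1] = (1+2)/2 = 3/2.
E[V | bag 2] = (9+10)/2 = 19/2.
By the law of total expectation,
E[V] = (1/2)·(3/2) + (1/2)·(19/2) = 11/2.

11/2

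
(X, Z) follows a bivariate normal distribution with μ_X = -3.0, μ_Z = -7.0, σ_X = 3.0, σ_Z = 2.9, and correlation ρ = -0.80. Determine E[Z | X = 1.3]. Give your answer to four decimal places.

-10.3253

The regression of Z on X has slope ρ·σ_Z/σ_X and passes through (μ_X, μ_Z).
E[Z | X=1.3] = -7.0 + (-0.80)·(2.9/3.0)·(1.3 − (-3.0)) = -7.0 + (-0.77333)·(4.3) = -10.3253.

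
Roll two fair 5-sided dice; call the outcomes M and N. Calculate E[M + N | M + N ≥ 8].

26/3

Outcomes with M + N ≥ 8: (3,5), (4,4), (4,5), (5,3), (5,4), (5,5), each with probability 1/25.
E[M + N | M + N ≥ 8] = (8 + 8 + 9 + 8 + 9 + 10) / 6 = 26/3.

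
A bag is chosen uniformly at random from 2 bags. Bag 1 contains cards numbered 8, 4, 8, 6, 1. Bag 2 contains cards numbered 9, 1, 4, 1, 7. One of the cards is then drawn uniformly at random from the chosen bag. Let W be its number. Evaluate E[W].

E[W | bag 1] = (8+4+8+6+1)/5 = 27/5.
E[W | bag 2] = (9+1+4+1+7)/5 = 22/5.
By the law of total expectation,
E[W] = (1/2)·(27/5) + (1/2)·(22/5) = 49/10.

49/10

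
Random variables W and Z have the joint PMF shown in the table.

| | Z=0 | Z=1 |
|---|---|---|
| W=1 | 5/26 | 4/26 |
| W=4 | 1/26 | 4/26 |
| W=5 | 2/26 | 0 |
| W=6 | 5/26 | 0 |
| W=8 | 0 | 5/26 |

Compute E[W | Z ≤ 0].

49/13

P(Z ≤ 0) = 1/2.
Σ W·P over the event = 1·(5/26) + 4·(1/26) + 5·(2/26) + 6·(5/26) = 49/26.
E[W | Z ≤ 0] = (49/26) / (1/2) = 49/13.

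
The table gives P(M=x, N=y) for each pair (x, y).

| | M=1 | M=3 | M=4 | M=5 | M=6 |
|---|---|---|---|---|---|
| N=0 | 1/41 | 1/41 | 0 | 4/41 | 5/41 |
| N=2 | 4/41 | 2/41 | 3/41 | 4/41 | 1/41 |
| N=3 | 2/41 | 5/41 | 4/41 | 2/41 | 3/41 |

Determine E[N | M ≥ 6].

11/9

P(M ≥ 6) = 9/41.
Σ N·P over the event = 0·(5/41) + 2·(1/41) + 3·(3/41) = 11/41.
E[N | M ≥ 6] = (11/41) / (9/41) = 11/9.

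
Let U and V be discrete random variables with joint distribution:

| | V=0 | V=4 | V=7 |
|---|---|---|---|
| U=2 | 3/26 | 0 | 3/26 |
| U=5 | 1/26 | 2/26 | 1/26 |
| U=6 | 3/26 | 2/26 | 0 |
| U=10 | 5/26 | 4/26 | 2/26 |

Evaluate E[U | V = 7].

P(V = 7) = 3/13.
Σ U·P over the event = 2·(3/26) + 5·(1/26) + 10·(2/26) = 31/26.
E[U | V = 7] = (31/26) / (3/13) = 31/6.

31/6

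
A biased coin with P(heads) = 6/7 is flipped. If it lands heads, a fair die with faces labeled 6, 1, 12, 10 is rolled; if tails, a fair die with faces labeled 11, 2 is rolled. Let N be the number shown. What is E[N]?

E[N | heads] = (6+1+12+10)/4 = 29/4.
E[N | tails] = (11+2)/2 = 13/2.
E[N] = (6/7)·(29/4) + (1/7)·(13/2) = 50/7.

50/7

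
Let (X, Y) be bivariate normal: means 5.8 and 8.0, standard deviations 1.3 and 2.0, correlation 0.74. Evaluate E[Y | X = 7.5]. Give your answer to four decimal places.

For a bivariate normal, E[Y | X=x] = μ_Y + ρ·(σ_Y/σ_X)·(x − μ_X).
E[Y | X=7.5] = 8.0 + (0.74)·(2.0/1.3)·(7.5 − (5.8)) = 8.0 + (1.13846)·(1.7) = 9.9354.

9.9354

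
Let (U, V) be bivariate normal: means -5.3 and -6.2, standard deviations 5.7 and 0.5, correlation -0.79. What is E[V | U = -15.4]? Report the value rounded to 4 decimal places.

-5.5001

E[V | U=x] = μ_V + ρ(σ_V/σ_U)(x − μ_U) for jointly normal variables.
E[V | U=-15.4] = -6.2 + (-0.79)·(0.5/5.7)·(-15.4 − (-5.3)) = -6.2 + (-0.069298)·(-10.1) = -5.5001.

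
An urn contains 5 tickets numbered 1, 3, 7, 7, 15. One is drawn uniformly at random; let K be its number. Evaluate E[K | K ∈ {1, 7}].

P(K ∈ {1, 7}) = 3/5.
Σ over the event: 1·1/5 + 7·2/5 = 3.
E[K | K ∈ {1, 7}] = (3) / (3/5) = 5.

5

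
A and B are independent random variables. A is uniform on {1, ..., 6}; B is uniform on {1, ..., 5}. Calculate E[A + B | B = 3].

Outcomes with B = 3: (1,3), (2,3), (3,3), (4,3), (5,3), (6,3), each with probability 1/30.
E[A + B | B = 3] = (4 + 5 + 6 + 7 + 8 + 9) / 6 = 13/2.

13/2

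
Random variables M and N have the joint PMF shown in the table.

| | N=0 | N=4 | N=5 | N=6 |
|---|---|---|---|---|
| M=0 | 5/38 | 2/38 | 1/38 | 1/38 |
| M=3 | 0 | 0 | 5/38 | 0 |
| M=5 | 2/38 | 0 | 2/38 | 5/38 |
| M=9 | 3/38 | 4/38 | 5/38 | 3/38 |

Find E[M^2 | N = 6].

P(N = 6) = 9/38.
Σ M^2·P over the event = 0·(1/38) + 25·(5/38) + 81·(3/38) = 184/19.
E[M^2 | N = 6] = (184/19) / (9/38) = 368/9.

368/9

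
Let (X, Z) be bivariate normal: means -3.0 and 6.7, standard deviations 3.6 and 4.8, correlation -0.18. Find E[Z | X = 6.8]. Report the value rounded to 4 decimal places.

4.3480

For a bivariate normal, E[Z | X=x] = μ_Z + ρ·(σ_Z/σ_X)·(x − μ_X).
E[Z | X=6.8] = 6.7 + (-0.18)·(4.8/3.6)·(6.8 − (-3.0)) = 6.7 + (-0.24)·(9.8) = 4.3480.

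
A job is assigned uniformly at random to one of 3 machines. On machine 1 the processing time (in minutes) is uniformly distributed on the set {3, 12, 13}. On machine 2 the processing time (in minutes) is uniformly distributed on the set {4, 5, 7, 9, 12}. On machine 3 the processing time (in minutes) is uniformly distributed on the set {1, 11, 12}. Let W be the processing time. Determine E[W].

E[W | machine 1] = (3+12+13)/3 = 28/3.
E[W | machine 2] = (4+5+7+9+12)/5 = 37/5.
E[W | machine 3] = (1+11+12)/3 = 8.
By the law of total expectation,
E[W] = (1/3)·(28/3) + (1/3)·(37/5) + (1/3)·(8) = 371/45.

371/45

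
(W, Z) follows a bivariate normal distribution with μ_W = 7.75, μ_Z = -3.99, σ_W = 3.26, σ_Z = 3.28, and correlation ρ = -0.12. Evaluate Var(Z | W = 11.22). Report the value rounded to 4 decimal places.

10.6035

For a bivariate normal, Var(Z | W=x) = σ_Z²(1 − ρ²).
Var(Z | W=11.22) = (3.28)²·(1 − (-0.12)²) = 10.7584·0.9856 = 10.6035.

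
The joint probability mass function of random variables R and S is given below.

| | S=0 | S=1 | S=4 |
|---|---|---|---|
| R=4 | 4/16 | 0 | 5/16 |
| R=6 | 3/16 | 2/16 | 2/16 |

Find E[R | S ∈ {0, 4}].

P(S ∈ {0, 4}) = 7/8.
Σ R·P over the event = 4·(4/16) + 4·(5/16) + 6·(3/16) + 6·(2/16) = 33/8.
E[R | S ∈ {0, 4}] = (33/8) / (7/8) = 33/7.

33/7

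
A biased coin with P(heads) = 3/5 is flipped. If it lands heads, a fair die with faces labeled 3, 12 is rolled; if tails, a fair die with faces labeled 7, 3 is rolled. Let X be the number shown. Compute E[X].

E[X | heads] = (3+12)/2 = 15/2.
E[X | tails] = (7+3)/2 = 5.
By the law of total expectation,
E[X] = (3/5)·(15/2) + (2/5)·(5) = 13/2.

13/2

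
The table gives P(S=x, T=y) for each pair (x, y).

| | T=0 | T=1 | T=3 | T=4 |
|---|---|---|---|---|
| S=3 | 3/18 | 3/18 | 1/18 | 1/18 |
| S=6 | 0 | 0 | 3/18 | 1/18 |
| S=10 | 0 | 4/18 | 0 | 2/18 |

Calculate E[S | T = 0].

P(T = 0) = 1/6.
Σ S·P over the event = 3·(3/18) = 1/2.
E[S | T = 0] = (1/2) / (1/6) = 3.

3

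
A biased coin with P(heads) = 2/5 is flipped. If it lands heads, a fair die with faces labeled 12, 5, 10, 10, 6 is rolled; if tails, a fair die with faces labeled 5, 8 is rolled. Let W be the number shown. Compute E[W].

367/50

E[W | heads] = (12+5+10+10+6)/5 = 43/5.
E[W | tails] = (5+8)/2 = 13/2.
E[W] = (2/5)·(43/5) + (3/5)·(13/2) = 367/50.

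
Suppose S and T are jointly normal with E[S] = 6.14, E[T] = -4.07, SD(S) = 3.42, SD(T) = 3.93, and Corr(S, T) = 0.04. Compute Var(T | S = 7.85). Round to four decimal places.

Var(T | S=x) = (1 − ρ²)·σ_T².
Var(T | S=7.85) = (3.93)²·(1 − (0.04)²) = 15.4449·0.9984 = 15.4202.

15.4202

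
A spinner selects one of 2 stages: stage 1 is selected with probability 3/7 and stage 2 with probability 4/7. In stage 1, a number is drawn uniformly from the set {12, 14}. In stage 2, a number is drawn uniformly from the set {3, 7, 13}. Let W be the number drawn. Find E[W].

E[W | stage 1] = (12+14)/2 = 13.
E[W | stage 2] = (3+7+13)/3 = 23/3.
E[W] = (3/7)·(13) + (4/7)·(23/3) = 209/21.

209/21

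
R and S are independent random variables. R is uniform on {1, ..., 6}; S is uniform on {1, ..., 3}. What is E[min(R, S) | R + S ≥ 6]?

Outcomes with R + S ≥ 6: (3,3), (4,2), (4,3), (5,1), (5,2), (5,3), (6,1), (6,2), (6,3), each with probability 1/18.
E[min(R, S) | R + S ≥ 6] = (3 + 2 + 3 + 1 + 2 + 3 + 1 + 2 + 3) / 9 = 20/9.

20/9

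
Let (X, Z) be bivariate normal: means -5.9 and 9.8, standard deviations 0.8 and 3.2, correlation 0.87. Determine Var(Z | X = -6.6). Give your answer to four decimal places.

Var(Z | X=x) = (1 − ρ²)·σ_Z².
Var(Z | X=-6.6) = (3.2)²·(1 − (0.87)²) = 10.24·0.2431 = 2.4893.

2.4893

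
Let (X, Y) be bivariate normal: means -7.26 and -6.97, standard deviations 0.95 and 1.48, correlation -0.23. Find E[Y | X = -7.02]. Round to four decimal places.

-7.0560

For a bivariate normal, E[Y | X=x] = μ_Y + ρ·(σ_Y/σ_X)·(x − μ_X).
E[Y | X=-7.02] = -6.97 + (-0.23)·(1.48/0.95)·(-7.02 − (-7.26)) = -6.97 + (-0.35832)·(0.24) = -7.0560.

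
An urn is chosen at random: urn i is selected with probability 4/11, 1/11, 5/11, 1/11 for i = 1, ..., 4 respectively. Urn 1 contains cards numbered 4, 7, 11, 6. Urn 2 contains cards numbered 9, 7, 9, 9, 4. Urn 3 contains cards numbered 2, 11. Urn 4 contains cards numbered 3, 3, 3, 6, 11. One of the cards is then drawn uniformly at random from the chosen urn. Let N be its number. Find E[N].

E[N | urn 1] = (4+7+11+6)/4 = 7.
E[N | urn 2] = (9+7+9+9+4)/5 = 38/5.
E[N | urn 3] = (2+11)/2 = 13/2.
E[N | urn 4] = (3+3+3+6+11)/5 = 26/5.
By the law of total expectation,
E[N] = (4/11)·(7) + (1/11)·(38/5) + (5/11)·(13/2) + (1/11)·(26/5) = 733/110.

733/110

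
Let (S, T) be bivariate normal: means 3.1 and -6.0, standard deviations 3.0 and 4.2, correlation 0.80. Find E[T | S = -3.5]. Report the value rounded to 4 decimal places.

-13.3920

For a bivariate normal, E[T | S=x] = μ_T + ρ·(σ_T/σ_S)·(x − μ_S).
E[T | S=-3.5] = -6.0 + (0.80)·(4.2/3.0)·(-3.5 − (3.1)) = -6.0 + (1.12)·(-6.6) = -13.3920.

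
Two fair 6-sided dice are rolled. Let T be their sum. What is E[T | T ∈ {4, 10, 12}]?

54/7

P(T ∈ {4, 10, 12}) = 7/36.
Σ over the event: 4·1/12 + 10·1/12 + 12·1/36 = 3/2.
E[T | T ∈ {4, 10, 12}] = (3/2) / (7/36) = 54/7.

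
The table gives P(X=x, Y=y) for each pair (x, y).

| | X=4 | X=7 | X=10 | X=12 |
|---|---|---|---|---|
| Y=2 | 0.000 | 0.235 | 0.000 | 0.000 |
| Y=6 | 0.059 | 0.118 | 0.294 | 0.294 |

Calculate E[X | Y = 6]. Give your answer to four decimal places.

P(Y = 6) = 0.765.
Σ X·P over the event = 4·(0.059) + 7·(0.118) + 10·(0.294) + 12·(0.294) = 7.530.
E[X | Y = 6] = (7.530) / (0.765) = 9.8431.

9.8431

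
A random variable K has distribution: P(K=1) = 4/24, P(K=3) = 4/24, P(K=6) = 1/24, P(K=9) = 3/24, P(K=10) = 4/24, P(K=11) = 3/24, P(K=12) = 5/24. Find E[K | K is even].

53/5

P(K is even) = 5/12.
Σ over the event: 6·1/24 + 10·1/6 + 12·5/24 = 53/12.
E[K | K is even] = (53/12) / (5/12) = 53/5.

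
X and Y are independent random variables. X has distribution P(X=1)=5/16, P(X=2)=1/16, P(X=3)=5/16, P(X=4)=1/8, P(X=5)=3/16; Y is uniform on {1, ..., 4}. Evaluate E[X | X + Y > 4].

73/21

P(X + Y > 4) = 21/32.
Summing X·P(x,y) over outcomes with X + Y > 4 gives 73/32.
E[X | X + Y > 4] = (73/32) / (21/32) = 73/21.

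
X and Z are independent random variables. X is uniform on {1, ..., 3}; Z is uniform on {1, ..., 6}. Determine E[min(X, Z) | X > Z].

4/3

Outcomes with X > Z: (2,1), (3,1), (3,2), each with probability 1/18.
E[min(X, Z) | X > Z] = (1 + 1 + 2) / 3 = 4/3.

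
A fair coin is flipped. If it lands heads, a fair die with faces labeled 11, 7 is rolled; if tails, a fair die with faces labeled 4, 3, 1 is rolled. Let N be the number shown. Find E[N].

E[N | heads] = (11+7)/2 = 9.
E[N | tails] = (4+3+1)/3 = 8/3.
E[N] = (1/2)·(9) + (1/2)·(8/3) = 35/6.

35/6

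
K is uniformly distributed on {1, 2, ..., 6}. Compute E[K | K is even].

4

Given K is even, K is equally likely to be any of {2, 4, 6}.
E[K | K is even] = (2 + 4 + 6) / 3 = 4.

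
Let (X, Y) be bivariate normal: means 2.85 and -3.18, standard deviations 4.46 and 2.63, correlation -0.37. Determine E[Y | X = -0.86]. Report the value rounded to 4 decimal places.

-2.3705

The regression of Y on X has slope ρ·σ_Y/σ_X and passes through (μ_X, μ_Y).
E[Y | X=-0.86] = -3.18 + (-0.37)·(2.63/4.46)·(-0.86 − (2.85)) = -3.18 + (-0.218184)·(-3.71) = -2.3705.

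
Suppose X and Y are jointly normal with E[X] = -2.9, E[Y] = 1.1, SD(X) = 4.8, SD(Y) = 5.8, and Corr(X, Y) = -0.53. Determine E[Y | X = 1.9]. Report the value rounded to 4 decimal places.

E[Y | X=x] = μ_Y + ρ(σ_Y/σ_X)(x − μ_X) for jointly normal variables.
E[Y | X=1.9] = 1.1 + (-0.53)·(5.8/4.8)·(1.9 − (-2.9)) = 1.1 + (-0.64042)·(4.8) = -1.9740.

-1.9740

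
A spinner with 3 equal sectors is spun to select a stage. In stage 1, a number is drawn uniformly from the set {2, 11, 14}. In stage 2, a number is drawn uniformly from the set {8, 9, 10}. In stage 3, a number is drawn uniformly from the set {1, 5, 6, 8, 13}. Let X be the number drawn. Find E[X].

41/5

E[X | stage 1] = (2+11+14)/3 = 9.
E[X | stage 2] = (8+9+10)/3 = 9.
E[X | stage 3] = (1+5+6+8+13)/5 = 33/5.
By the law of total expectation,
E[X] = (1/3)·(9) + (1/3)·(9) + (1/3)·(33/5) = 41/5.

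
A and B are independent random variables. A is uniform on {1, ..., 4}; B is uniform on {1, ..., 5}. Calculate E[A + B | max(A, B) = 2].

10/3

Outcomes with max(A, B) = 2: (1,2), (2,1), (2,2), each with probability 1/20.
E[A + B | max(A, B) = 2] = (3 + 3 + 4) / 3 = 10/3.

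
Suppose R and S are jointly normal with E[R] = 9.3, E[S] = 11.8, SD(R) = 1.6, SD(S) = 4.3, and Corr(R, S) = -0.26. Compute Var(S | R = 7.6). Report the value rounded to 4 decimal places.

For a bivariate normal, Var(S | R=x) = σ_S²(1 − ρ²).
Var(S | R=7.6) = (4.3)²·(1 − (-0.26)²) = 18.49·0.9324 = 17.2401.

17.2401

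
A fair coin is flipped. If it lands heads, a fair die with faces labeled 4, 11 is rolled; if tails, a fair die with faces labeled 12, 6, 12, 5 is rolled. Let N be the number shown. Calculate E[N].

65/8

E[N | heads] = (4+11)/2 = 15/2.
E[N | tails] = (12+6+12+5)/4 = 35/4.
By the law of total expectation,
E[N] = (1/2)·(15/2) + (1/2)·(35/4) = 65/8.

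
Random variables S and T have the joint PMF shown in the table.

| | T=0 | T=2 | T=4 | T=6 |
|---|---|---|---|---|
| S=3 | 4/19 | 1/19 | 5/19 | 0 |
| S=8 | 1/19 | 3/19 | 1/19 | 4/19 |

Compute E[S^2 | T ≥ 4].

P(T ≥ 4) = 10/19.
Summing S^2·P(S=x,T=y) over the conditioning event gives 365/19.
E[S^2 | T ≥ 4] = (365/19) / (10/19) = 73/2.

73/2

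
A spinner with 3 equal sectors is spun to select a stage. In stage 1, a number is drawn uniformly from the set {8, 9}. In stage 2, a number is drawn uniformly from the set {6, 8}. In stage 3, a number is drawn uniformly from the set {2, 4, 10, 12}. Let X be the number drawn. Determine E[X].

15/2

E[X | stage 1] = (8+9)/2 = 17/2.
E[X | stage 2] = (6+8)/2 = 7.
E[X | stage 3] = (2+4+10+12)/4 = 7.
By the law of total expectation,
E[X] = (1/3)·(17/2) + (1/3)·(7) + (1/3)·(7) = 15/2.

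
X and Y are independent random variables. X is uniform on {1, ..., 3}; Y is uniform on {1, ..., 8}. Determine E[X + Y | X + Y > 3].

P(X + Y > 3) = 7/8.
Summing (X+Y)·P(x,y) over outcomes with X + Y > 3 gives 37/6.
E[X + Y | X + Y > 3] = (37/6) / (7/8) = 148/21.

148/21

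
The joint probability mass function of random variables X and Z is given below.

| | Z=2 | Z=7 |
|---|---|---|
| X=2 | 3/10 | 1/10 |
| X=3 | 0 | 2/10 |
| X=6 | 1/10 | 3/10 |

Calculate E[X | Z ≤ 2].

P(Z ≤ 2) = 2/5.
Summing X·P(X=x,Z=y) over the conditioning event gives 6/5.
E[X | Z ≤ 2] = (6/5) / (2/5) = 3.

3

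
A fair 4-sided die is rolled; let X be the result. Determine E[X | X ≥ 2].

Given X ≥ 2, X is equally likely to be any of {2, 3, 4}.
E[X | X ≥ 2] = (2 + 3 + 4) / 3 = 3.

3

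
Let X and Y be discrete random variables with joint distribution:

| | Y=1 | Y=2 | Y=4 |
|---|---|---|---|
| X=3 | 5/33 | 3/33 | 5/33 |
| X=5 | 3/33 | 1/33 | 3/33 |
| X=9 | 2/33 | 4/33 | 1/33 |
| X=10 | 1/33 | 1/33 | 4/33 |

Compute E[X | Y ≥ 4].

79/13

P(Y ≥ 4) = 13/33.
Summing X·P(X=x,Y=y) over the conditioning event gives 79/33.
E[X | Y ≥ 4] = (79/33) / (13/33) = 79/13.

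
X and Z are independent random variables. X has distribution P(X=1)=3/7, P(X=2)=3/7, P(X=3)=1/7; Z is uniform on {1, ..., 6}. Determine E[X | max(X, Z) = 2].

5/3

P(max(X, Z) = 2) = 3/14.
Summing X·P(x,y) over outcomes with max(X, Z) = 2 gives 5/14.
E[X | max(X, Z) = 2] = (5/14) / (3/14) = 5/3.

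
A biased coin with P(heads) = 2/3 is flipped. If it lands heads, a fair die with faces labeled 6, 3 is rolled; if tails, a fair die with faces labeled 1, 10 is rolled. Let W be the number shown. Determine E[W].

E[W | heads] = (6+3)/2 = 9/2.
E[W | tails] = (1+10)/2 = 11/2.
E[W] = (2/3)·(9/2) + (1/3)·(11/2) = 29/6.

29/6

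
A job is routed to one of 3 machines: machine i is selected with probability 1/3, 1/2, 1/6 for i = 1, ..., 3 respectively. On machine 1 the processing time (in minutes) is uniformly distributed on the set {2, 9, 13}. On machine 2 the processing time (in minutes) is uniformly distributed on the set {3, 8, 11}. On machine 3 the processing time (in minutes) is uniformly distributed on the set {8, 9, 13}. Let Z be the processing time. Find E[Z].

8

E[Z | machine 1] = (2+9+13)/3 = 8.
E[Z | machine 2] = (3+8+11)/3 = 22/3.
E[Z | machine 3] = (8+9+13)/3 = 10.
E[Z] = (1/3)·(8) + (1/2)·(22/3) + (1/6)·(10) = 8.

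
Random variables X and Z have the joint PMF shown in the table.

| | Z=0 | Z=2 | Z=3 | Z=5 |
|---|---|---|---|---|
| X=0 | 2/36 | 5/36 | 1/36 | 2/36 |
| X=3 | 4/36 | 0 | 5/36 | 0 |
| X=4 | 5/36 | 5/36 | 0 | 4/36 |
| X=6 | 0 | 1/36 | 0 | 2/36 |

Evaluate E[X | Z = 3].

5/2

P(Z = 3) = 1/6.
Σ X·P over the event = 0·(1/36) + 3·(5/36) = 5/12.
E[X | Z = 3] = (5/12) / (1/6) = 5/2.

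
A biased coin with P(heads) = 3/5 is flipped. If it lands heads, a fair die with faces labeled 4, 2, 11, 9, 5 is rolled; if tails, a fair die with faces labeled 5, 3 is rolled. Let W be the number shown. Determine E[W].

133/25

E[W | heads] = (4+2+11+9+5)/5 = 31/5.
E[W | tails] = (5+3)/2 = 4.
By the law of total expectation,
E[W] = (3/5)·(31/5) + (2/5)·(4) = 133/25.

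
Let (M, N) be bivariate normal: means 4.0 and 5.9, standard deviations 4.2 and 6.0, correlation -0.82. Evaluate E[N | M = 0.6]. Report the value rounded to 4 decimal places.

For a bivariate normal, E[N | M=x] = μ_N + ρ·(σ_N/σ_M)·(x − μ_M).
E[N | M=0.6] = 5.9 + (-0.82)·(6.0/4.2)·(0.6 − (4.0)) = 5.9 + (-1.17143)·(-3.4) = 9.8829.

9.8829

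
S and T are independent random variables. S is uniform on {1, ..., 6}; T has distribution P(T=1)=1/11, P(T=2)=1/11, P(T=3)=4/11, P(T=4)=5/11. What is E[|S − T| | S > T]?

P(S > T) = 31/66.
Summing |S−T|·P(x,y) over outcomes with S > T gives 32/33.
E[|S − T| | S > T] = (32/33) / (31/66) = 64/31.

64/31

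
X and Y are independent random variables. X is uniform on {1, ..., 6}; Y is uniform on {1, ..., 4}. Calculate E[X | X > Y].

P(X > Y) = 7/12.
Summing X·P(x,y) over outcomes with X > Y gives 8/3.
E[X | X > Y] = (8/3) / (7/12) = 32/7.

32/7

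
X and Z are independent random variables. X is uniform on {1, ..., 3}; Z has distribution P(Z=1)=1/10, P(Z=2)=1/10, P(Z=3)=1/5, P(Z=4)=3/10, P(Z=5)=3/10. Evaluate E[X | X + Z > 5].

39/17

P(X + Z > 5) = 17/30.
Summing X·P(x,y) over outcomes with X + Z > 5 gives 13/10.
E[X | X + Z > 5] = (13/10) / (17/30) = 39/17.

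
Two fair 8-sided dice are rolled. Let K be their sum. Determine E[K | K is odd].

9

P(K is odd) = 1/2.
Σ over the event: 3·1/32 + 5·1/16 + 7·3/32 + 9·1/8 + 11·3/32 + 13·1/16 + 15·1/32 = 9/2.
E[K | K is odd] = (9/2) / (1/2) = 9.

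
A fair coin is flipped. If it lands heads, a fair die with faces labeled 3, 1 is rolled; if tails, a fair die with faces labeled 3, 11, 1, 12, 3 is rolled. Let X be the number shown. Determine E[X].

4

E[X | heads] = (3+1)/2 = 2.
E[X | tails] = (3+11+1+12+3)/5 = 6.
By the law of total expectation,
E[X] = (1/2)·(2) + (1/2)·(6) = 4.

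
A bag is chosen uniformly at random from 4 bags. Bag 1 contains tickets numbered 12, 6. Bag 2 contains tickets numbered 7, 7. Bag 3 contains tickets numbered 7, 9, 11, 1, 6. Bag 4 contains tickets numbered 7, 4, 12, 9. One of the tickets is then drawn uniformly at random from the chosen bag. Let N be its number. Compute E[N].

77/10

E[N | bag 1] = (12+6)/2 = 9.
E[N | bag 2] = (7+7)/2 = 7.
E[N | bag 3] = (7+9+11+1+6)/5 = 34/5.
E[N | bag 4] = (7+4+12+9)/4 = 8.
E[N] = (1/4)·(9) + (1/4)·(7) + (1/4)·(34/5) + (1/4)·(8) = 77/10.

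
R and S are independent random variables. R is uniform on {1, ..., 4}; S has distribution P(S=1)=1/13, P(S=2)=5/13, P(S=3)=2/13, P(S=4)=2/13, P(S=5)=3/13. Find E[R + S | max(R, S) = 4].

P(max(R, S) = 4) = 4/13.
Summing (R+S)·P(x,y) over outcomes with max(R, S) = 4 gives 101/52.
E[R + S | max(R, S) = 4] = (101/52) / (4/13) = 101/16.

101/16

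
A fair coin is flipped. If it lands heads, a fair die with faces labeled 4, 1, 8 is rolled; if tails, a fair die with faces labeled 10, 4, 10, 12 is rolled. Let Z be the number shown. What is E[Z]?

E[Z | heads] = (4+1+8)/3 = 13/3.
E[Z | tails] = (10+4+10+12)/4 = 9.
By the law of total expectation,
E[Z] = (1/2)·(13/3) + (1/2)·(9) = 20/3.

20/3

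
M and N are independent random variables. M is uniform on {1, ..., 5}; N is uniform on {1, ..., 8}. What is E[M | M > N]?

Outcomes with M > N: (2,1), (3,1), (3,2), (4,1), (4,2), (4,3), (5,1), (5,2), (5,3), (5,4), each with probability 1/40.
E[M | M > N] = (2 + 3 + 3 + 4 + 4 + 4 + 5 + 5 + 5 + 5) / 10 = 4.

4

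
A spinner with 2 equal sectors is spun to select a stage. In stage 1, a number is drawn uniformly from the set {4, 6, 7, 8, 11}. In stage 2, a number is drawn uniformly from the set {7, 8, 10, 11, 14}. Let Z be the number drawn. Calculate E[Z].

43/5

E[Z | stage 1] = (4+6+7+8+11)/5 = 36/5.
E[Z | stage 2] = (7+8+10+11+14)/5 = 10.
By the law of total expectation,
E[Z] = (1/2)·(36/5) + (1/2)·(10) = 43/5.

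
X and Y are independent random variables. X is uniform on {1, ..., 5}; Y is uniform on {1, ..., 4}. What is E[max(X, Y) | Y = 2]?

16/5

Outcomes with Y = 2: (1,2), (2,2), (3,2), (4,2), (5,2), each with probability 1/20.
E[max(X, Y) | Y = 2] = (2 + 2 + 3 + 4 + 5) / 5 = 16/5.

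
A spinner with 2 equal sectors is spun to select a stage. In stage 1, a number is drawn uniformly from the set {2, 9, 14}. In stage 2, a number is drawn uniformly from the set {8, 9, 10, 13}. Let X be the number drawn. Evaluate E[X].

55/6

E[X | stage 1] = (2+9+14)/3 = 25/3.
E[X | stage 2] = (8+9+10+13)/4 = 10.
E[X] = (1/2)·(25/3) + (1/2)·(10) = 55/6.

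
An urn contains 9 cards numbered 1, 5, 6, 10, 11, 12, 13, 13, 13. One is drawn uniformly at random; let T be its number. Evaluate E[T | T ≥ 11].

P(T ≥ 11) = 5/9.
Σ over the event: 11·1/9 + 12·1/9 + 13·1/3 = 62/9.
E[T | T ≥ 11] = (62/9) / (5/9) = 62/5.

62/5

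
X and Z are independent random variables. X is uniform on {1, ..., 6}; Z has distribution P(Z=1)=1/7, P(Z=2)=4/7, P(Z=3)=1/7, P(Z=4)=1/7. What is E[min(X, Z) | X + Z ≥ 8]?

P(X + Z ≥ 8) = 3/14.
Summing min(X,Z)·P(x,y) over outcomes with X + Z ≥ 8 gives 13/21.
E[min(X, Z) | X + Z ≥ 8] = (13/21) / (3/14) = 26/9.

26/9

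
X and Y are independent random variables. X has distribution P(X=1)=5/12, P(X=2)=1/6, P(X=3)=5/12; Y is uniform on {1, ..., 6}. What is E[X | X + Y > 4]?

P(X + Y > 4) = 2/3.
Summing X·P(x,y) over outcomes with X + Y > 4 gives 53/36.
E[X | X + Y > 4] = (53/36) / (2/3) = 53/24.

53/24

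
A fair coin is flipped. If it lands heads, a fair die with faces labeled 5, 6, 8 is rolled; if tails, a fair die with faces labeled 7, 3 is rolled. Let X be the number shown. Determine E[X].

17/3

E[X | heads] = (5+6+8)/3 = 19/3.
E[X | tails] = (7+3)/2 = 5.
E[X] = (1/2)·(19/3) + (1/2)·(5) = 17/3.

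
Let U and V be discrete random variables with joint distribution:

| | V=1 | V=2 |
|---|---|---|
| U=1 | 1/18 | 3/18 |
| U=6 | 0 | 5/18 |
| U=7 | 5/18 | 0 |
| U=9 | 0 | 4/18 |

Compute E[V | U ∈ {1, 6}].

P(U ∈ {1, 6}) = 1/2.
Σ V·P over the event = 1·(1/18) + 2·(3/18) + 2·(5/18) = 17/18.
E[V | U ∈ {1, 6}] = (17/18) / (1/2) = 17/9.

17/9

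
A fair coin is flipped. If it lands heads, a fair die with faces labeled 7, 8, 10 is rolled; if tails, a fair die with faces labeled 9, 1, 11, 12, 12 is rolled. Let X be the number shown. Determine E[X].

E[X | heads] = (7+8+10)/3 = 25/3.
E[X | tails] = (9+1+11+12+12)/5 = 9.
E[X] = (1/2)·(25/3) + (1/2)·(9) = 26/3.

26/3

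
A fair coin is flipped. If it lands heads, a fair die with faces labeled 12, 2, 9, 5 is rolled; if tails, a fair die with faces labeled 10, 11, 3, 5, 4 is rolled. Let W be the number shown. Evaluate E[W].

E[W | heads] = (12+2+9+5)/4 = 7.
E[W | tails] = (10+11+3+5+4)/5 = 33/5.
By the law of total expectation,
E[W] = (1/2)·(7) + (1/2)·(33/5) = 34/5.

34/5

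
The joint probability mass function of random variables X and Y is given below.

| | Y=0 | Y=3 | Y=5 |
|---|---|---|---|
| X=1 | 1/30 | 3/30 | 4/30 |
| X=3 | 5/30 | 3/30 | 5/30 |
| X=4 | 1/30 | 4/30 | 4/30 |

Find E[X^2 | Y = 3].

P(Y = 3) = 1/3.
Σ X^2·P over the event = 1·(3/30) + 9·(3/30) + 16·(4/30) = 47/15.
E[X^2 | Y = 3] = (47/15) / (1/3) = 47/5.

47/5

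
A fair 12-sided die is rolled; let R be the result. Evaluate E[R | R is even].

Given R is even, R is equally likely to be any of {2, 4, 6, 8, 10, 12}.
E[R | R is even] = (2 + 4 + 6 + 8 + 10 + 12) / 6 = 7.

7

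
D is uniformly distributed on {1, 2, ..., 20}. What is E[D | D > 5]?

P(D > 5) = 3/4.
E[D | D > 5] = (39/4) / (3/4) = 13.

13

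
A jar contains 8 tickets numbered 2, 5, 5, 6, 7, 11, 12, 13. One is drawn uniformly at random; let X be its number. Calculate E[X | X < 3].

P(X < 3) = 1/8.
Σ over the event: 2·1/8 = 1/4.
E[X | X < 3] = (1/4) / (1/8) = 2.

2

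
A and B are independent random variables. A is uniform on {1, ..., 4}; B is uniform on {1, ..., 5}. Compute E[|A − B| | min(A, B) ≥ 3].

5/6

Outcomes with min(A, B) ≥ 3: (3,3), (3,4), (3,5), (4,3), (4,4), (4,5), each with probability 1/20.
E[|A − B| | min(A, B) ≥ 3] = (0 + 1 + 2 + 1 + 0 + 1) / 6 = 5/6.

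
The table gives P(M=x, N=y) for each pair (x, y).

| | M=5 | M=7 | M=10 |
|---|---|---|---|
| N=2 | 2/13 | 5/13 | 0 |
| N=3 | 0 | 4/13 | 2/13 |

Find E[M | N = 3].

P(N = 3) = 6/13.
Summing M·P(M=x,N=y) over the conditioning event gives 48/13.
E[M | N = 3] = (48/13) / (6/13) = 8.

8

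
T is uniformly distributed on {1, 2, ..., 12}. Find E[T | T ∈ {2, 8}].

P(T ∈ {2, 8}) = 1/6.
Σ over the event: 2·1/12 + 8·1/12 = 5/6.
E[T | T ∈ {2, 8}] = (5/6) / (1/6) = 5.

5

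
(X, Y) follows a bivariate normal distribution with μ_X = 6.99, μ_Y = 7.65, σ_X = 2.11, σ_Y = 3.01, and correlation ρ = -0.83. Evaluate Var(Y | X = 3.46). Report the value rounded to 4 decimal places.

For a bivariate normal, Var(Y | X=x) = σ_Y²(1 − ρ²).
Var(Y | X=3.46) = (3.01)²·(1 − (-0.83)²) = 9.0601·0.3111 = 2.8186.

2.8186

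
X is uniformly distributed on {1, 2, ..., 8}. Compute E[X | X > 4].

13/2

Given X > 4, X is equally likely to be any of {5, 6, 7, 8}.
E[X | X > 4] = (5 + 6 + 7 + 8) / 4 = 13/2.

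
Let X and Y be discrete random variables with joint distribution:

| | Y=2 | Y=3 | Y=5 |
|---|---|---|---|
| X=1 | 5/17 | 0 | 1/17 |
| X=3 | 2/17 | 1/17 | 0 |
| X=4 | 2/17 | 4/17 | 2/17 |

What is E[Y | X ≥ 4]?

13/4

P(X ≥ 4) = 8/17.
Σ Y·P over the event = 2·(2/17) + 3·(4/17) + 5·(2/17) = 26/17.
E[Y | X ≥ 4] = (26/17) / (8/17) = 13/4.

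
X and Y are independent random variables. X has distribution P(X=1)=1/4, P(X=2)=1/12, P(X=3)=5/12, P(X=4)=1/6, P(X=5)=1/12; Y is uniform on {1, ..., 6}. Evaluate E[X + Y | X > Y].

P(X > Y) = 7/24.
Summing (X+Y)·P(x,y) over outcomes with X > Y gives 19/12.
E[X + Y | X > Y] = (19/12) / (7/24) = 38/7.

38/7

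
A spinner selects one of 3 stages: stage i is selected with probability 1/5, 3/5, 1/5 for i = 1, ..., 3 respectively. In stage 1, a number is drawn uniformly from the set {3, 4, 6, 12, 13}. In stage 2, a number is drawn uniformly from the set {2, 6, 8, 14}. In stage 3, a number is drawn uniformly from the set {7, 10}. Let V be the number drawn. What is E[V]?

E[V | stage 1] = (3+4+6+12+13)/5 = 38/5.
E[V | stage 2] = (2+6+8+14)/4 = 15/2.
E[V | stage 3] = (7+10)/2 = 17/2.
E[V] = (1/5)·(38/5) + (3/5)·(15/2) + (1/5)·(17/2) = 193/25.

193/25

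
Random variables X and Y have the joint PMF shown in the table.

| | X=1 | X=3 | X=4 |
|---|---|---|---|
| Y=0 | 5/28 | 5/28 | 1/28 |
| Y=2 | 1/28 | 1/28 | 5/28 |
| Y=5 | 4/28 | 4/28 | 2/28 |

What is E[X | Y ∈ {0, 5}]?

P(Y ∈ {0, 5}) = 3/4.
Σ X·P over the event = 1·(5/28) + 1·(4/28) + 3·(5/28) + 3·(4/28) + 4·(1/28) + 4·(2/28) = 12/7.
E[X | Y ∈ {0, 5}] = (12/7) / (3/4) = 16/7.

16/7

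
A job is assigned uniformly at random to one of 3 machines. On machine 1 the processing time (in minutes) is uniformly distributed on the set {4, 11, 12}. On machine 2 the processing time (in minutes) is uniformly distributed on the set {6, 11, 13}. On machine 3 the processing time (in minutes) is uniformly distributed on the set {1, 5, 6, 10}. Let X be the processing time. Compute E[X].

E[X | machine 1] = (4+11+12)/3 = 9.
E[X | machine 2] = (6+11+13)/3 = 10.
E[X | machine 3] = (1+5+6+10)/4 = 11/2.
By the law of total expectation,
E[X] = (1/3)·(9) + (1/3)·(10) + (1/3)·(11/2) = 49/6.

49/6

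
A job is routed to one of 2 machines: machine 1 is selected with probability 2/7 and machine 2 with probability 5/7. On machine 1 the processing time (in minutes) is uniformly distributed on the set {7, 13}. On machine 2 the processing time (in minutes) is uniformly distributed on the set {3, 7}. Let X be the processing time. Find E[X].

E[X | machine 1] = (7+13)/2 = 10.
E[X | machine 2] = (3+7)/2 = 5.
E[X] = (2/7)·(10) + (5/7)·(5) = 45/7.

45/7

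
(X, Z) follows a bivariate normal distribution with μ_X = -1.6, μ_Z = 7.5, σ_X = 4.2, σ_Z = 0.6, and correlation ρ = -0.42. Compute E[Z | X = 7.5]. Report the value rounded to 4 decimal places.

For a bivariate normal, E[Z | X=x] = μ_Z + ρ·(σ_Z/σ_X)·(x − μ_X).
E[Z | X=7.5] = 7.5 + (-0.42)·(0.6/4.2)·(7.5 − (-1.6)) = 7.5 + (-0.06)·(9.1) = 6.9540.

6.9540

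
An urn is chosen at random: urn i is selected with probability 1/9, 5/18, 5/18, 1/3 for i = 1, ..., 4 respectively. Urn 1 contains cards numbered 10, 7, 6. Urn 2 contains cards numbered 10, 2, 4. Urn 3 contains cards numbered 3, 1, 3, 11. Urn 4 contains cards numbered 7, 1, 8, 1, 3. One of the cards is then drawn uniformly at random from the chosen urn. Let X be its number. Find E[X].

E[X | urn 1] = (10+7+6)/3 = 23/3.
E[X | urn 2] = (10+2+4)/3 = 16/3.
E[X | urn 3] = (3+1+3+11)/4 = 9/2.
E[X | urn 4] = (7+1+8+1+3)/5 = 4.
E[X] = (1/9)·(23/3) + (5/18)·(16/3) + (5/18)·(9/2) + (1/3)·(4) = 59/12.

59/12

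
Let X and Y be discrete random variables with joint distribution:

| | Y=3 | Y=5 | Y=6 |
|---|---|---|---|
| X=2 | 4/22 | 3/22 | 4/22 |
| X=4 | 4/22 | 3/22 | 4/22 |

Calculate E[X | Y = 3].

P(Y = 3) = 4/11.
Summing X·P(X=x,Y=y) over the conditioning event gives 12/11.
E[X | Y = 3] = (12/11) / (4/11) = 3.

3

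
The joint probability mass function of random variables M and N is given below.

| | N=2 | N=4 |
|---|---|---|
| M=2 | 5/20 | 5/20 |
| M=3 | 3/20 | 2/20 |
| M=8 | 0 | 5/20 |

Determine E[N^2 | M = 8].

16

P(M = 8) = 1/4.
Σ N^2·P over the event = 16·(5/20) = 4.
E[N^2 | M = 8] = (4) / (1/4) = 16.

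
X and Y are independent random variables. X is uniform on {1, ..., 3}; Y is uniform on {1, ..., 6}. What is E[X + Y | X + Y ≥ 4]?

P(X + Y ≥ 4) = 5/6.
Summing (X+Y)·P(x,y) over outcomes with X + Y ≥ 4 gives 91/18.
E[X + Y | X + Y ≥ 4] = (91/18) / (5/6) = 91/15.

91/15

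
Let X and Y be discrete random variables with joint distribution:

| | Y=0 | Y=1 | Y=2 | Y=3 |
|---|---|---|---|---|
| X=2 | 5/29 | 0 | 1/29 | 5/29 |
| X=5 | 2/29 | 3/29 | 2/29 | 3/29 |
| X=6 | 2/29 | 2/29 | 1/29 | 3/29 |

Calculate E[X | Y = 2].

9/2

P(Y = 2) = 4/29.
Summing X·P(X=x,Y=y) over the conditioning event gives 18/29.
E[X | Y = 2] = (18/29) / (4/29) = 9/2.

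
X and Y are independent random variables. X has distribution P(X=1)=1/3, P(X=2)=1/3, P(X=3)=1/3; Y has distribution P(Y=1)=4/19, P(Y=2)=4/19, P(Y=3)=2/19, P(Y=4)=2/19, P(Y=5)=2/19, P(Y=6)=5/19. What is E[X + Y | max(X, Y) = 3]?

P(max(X, Y) = 3) = 14/57.
Summing (X+Y)·P(x,y) over outcomes with max(X, Y) = 3 gives 22/19.
E[X + Y | max(X, Y) = 3] = (22/19) / (14/57) = 33/7.

33/7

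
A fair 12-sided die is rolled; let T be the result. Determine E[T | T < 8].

Given T < 8, T is equally likely to be any of {1, 2, 3, 4, 5, 6, 7}.
E[T | T < 8] = (1 + 2 + 3 + 4 + 5 + 6 + 7) / 7 = 4.

4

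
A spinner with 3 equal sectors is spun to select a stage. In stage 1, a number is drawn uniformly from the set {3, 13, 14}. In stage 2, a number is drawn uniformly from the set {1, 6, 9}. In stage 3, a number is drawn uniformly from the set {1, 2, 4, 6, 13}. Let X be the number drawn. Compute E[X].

E[X | stage 1] = (3+13+14)/3 = 10.
E[X | stage 2] = (1+6+9)/3 = 16/3.
E[X | stage 3] = (1+2+4+6+13)/5 = 26/5.
E[X] = (1/3)·(10) + (1/3)·(16/3) + (1/3)·(26/5) = 308/45.

308/45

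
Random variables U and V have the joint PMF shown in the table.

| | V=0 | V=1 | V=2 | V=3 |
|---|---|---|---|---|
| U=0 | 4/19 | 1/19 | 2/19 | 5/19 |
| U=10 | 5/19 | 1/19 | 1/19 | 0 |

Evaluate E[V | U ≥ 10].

3/7

P(U ≥ 10) = 7/19.
Σ V·P over the event = 0·(5/19) + 1·(1/19) + 2·(1/19) = 3/19.
E[V | U ≥ 10] = (3/19) / (7/19) = 3/7.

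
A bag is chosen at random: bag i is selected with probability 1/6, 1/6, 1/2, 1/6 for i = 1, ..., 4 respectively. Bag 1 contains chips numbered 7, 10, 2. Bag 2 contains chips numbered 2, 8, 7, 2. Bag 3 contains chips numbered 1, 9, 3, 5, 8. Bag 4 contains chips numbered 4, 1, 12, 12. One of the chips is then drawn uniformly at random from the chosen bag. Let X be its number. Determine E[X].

509/90

E[X | bag 1] = (7+10+2)/3 = 19/3.
E[X | bag 2] = (2+8+7+2)/4 = 19/4.
E[X | bag 3] = (1+9+3+5+8)/5 = 26/5.
E[X | bag 4] = (4+1+12+12)/4 = 29/4.
By the law of total expectation,
E[X] = (1/6)·(19/3) + (1/6)·(19/4) + (1/2)·(26/5) + (1/6)·(29/4) = 509/90.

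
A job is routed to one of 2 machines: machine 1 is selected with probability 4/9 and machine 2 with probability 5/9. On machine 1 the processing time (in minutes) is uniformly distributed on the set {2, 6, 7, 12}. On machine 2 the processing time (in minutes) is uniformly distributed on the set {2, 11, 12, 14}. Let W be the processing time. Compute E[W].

101/12

E[W | machine 1] = (2+6+7+12)/4 = 27/4.
E[W | machine 2] = (2+11+12+14)/4 = 39/4.
By the law of total expectation,
E[W] = (4/9)·(27/4) + (5/9)·(39/4) = 101/12.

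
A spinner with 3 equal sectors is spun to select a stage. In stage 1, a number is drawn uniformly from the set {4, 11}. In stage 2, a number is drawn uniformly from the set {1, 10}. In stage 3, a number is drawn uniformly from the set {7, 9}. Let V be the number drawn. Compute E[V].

7

E[V | stage 1] = (4+11)/2 = 15/2.
E[V | stage 2] = (1+10)/2 = 11/2.
E[V | stage 3] = (7+9)/2 = 8.
E[V] = (1/3)·(15/2) + (1/3)·(11/2) + (1/3)·(8) = 7.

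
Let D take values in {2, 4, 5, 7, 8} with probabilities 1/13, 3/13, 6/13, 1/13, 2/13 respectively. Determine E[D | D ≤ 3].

2

P(D ≤ 3) = 1/13.
Σ over the event: 2·1/13 = 2/13.
E[D | D ≤ 3] = (2/13) / (1/13) = 2.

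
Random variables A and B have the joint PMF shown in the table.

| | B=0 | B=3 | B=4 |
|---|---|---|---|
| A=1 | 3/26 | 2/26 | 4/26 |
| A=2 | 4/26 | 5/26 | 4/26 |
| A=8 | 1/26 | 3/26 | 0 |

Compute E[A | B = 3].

P(B = 3) = 5/13.
Σ A·P over the event = 1·(2/26) + 2·(5/26) + 8·(3/26) = 18/13.
E[A | B = 3] = (18/13) / (5/13) = 18/5.

18/5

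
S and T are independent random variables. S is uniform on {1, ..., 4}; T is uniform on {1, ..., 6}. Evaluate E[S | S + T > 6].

P(S + T > 6) = 5/12.
Summing S·P(x,y) over outcomes with S + T > 6 gives 5/4.
E[S | S + T > 6] = (5/4) / (5/12) = 3.

3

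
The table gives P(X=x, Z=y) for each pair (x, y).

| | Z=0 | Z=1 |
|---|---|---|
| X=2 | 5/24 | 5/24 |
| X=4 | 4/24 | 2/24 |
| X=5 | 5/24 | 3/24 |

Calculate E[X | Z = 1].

33/10

P(Z = 1) = 5/12.
Σ X·P over the event = 2·(5/24) + 4·(2/24) + 5·(3/24) = 11/8.
E[X | Z = 1] = (11/8) / (5/12) = 33/10.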